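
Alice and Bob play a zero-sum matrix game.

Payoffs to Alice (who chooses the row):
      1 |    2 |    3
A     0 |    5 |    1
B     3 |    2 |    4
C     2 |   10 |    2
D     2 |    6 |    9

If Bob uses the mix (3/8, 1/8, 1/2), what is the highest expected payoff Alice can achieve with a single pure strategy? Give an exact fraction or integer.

6

A: (0)·(3/8) + (5)·(1/8) + (1)·(1/2) = 9/8.
B: (3)·(3/8) + (2)·(1/8) + (4)·(1/2) = 27/8.
C: (2)·(3/8) + (10)·(1/8) + (2)·(1/2) = 3.
D: (2)·(3/8) + (6)·(1/8) + (9)·(1/2) = 6.
The best pure response is D with expected payoff 6.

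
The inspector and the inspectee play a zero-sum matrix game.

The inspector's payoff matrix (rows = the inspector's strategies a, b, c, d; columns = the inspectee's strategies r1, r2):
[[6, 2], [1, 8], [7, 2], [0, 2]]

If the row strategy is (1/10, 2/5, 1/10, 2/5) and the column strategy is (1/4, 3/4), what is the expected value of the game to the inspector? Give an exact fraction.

Against (1/4, 3/4), each row's expected payoff is a: 3; b: 25/4; c: 13/4; d: 3/2.
Taking the (1/10, 2/5, 1/10, 2/5)-weighted average: (1/10)·(3) + (2/5)·(25/4) + (1/10)·(13/4) + (2/5)·(3/2) = 149/40.

149/40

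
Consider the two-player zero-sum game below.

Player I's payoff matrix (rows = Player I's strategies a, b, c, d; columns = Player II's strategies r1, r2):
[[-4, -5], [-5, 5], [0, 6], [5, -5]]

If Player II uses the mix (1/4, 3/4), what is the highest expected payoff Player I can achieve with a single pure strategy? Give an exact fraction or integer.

a: (-4)·(1/4) + (-5)·(3/4) = -19/4.
b: (-5)·(1/4) + (5)·(3/4) = 5/2.
c: (0)·(1/4) + (6)·(3/4) = 9/2.
d: (5)·(1/4) + (-5)·(3/4) = -5/2.
The best pure response is c with expected payoff 9/2.

9/2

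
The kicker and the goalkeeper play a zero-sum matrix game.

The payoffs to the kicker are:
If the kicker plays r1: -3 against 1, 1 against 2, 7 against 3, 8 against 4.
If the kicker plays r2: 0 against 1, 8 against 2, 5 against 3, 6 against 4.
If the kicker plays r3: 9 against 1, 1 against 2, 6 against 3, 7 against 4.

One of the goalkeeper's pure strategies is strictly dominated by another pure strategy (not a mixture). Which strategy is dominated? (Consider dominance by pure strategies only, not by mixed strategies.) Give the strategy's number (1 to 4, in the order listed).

The goalkeeper prefers columns that give the kicker less. Compare 4 with 3: 7 < 8, 5 < 6, 6 < 7.
So 3 strictly dominates 4 for the goalkeeper; 4 is strictly dominated.

4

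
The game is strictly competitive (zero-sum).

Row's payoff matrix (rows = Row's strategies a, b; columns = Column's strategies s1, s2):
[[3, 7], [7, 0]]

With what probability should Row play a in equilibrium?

7/11

Row minima are 3 and 0, so Row's maximin is 3; column maxima are 7 and 7, so Column's minimax is 7. These differ, so the equilibrium is in mixed strategies.
Let Row play a with probability p. Column is indifferent when 3p + 7(1−p) = 7p, giving p = 7/11.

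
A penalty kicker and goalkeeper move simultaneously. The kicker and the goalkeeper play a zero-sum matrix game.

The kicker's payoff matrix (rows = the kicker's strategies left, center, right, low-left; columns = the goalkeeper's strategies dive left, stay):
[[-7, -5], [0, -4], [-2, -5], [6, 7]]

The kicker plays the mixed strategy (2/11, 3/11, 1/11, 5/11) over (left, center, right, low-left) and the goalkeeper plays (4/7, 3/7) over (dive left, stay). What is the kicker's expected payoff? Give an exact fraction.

80/77

Against (4/7, 3/7), each row's expected payoff is left: -43/7; center: -12/7; right: -23/7; low-left: 45/7.
Taking the (2/11, 3/11, 1/11, 5/11)-weighted average: (2/11)·(-43/7) + (3/11)·(-12/7) + (1/11)·(-23/7) + (5/11)·(45/7) = 80/77.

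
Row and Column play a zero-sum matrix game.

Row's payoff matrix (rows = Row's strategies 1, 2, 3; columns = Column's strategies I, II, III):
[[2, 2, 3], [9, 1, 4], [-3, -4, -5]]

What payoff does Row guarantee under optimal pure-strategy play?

2

Row minima: 2, 1, -5 → Row's maximin is 2.
Column maxima: 9, 2, 4 → Column's minimax is 2.
They coincide at (1, II), so the value is 2.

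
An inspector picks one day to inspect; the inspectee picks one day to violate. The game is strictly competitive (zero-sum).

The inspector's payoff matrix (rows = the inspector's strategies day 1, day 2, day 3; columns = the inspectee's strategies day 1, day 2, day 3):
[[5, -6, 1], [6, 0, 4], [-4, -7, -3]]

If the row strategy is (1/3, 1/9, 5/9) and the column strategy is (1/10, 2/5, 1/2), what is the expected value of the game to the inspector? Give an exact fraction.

Against (1/10, 2/5, 1/2), each row's expected payoff is day 1: -7/5; day 2: 13/5; day 3: -47/10.
Taking the (1/3, 1/9, 5/9)-weighted average: (1/3)·(-7/5) + (1/9)·(13/5) + (5/9)·(-47/10) = -251/90.

-251/90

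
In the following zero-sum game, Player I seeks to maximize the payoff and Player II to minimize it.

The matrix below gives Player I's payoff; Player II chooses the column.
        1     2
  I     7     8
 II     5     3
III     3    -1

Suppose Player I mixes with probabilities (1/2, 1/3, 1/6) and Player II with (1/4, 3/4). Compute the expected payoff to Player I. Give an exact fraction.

121/24

Against (1/4, 3/4), each row's expected payoff is I: 31/4; II: 7/2; III: 0.
Taking the (1/2, 1/3, 1/6)-weighted average: (1/2)·(31/4) + (1/3)·(7/2) + (1/6)·(0) = 121/24.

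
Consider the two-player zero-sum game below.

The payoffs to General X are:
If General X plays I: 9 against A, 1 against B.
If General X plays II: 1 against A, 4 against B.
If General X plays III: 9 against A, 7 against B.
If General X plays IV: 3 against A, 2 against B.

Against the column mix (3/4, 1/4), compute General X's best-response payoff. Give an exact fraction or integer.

17/2

I: (9)·(3/4) + (1)·(1/4) = 7.
II: (1)·(3/4) + (4)·(1/4) = 7/4.
III: (9)·(3/4) + (7)·(1/4) = 17/2.
IV: (3)·(3/4) + (2)·(1/4) = 11/4.
The best pure response is III with expected payoff 17/2.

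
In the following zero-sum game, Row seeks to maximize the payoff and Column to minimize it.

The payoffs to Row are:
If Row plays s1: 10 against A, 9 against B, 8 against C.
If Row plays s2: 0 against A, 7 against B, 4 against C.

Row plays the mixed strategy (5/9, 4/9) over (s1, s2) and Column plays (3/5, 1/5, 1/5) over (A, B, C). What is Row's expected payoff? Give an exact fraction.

31/5

Against (3/5, 1/5, 1/5), each row's expected payoff is s1: 47/5; s2: 11/5.
Taking the (5/9, 4/9)-weighted average: (5/9)·(47/5) + (4/9)·(11/5) = 31/5.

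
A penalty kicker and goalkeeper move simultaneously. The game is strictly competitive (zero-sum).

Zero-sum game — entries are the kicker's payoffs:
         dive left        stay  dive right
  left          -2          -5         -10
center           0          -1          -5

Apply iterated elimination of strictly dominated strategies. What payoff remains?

Column dive left is strictly dominated by stay for the goalkeeper (-5<-2, -1<0); eliminate dive left.
Column stay is strictly dominated by dive right for the goalkeeper (-10<-5, -5<-1); eliminate stay.
Row left is strictly dominated by row center (-5>-10); eliminate left.
Only (center, dive right) remains, with payoff -5.

-5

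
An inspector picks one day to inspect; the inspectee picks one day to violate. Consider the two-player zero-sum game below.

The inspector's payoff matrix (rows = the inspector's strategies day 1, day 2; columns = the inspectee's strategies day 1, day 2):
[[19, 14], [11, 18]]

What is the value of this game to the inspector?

47/3

Row minima are 14 and 11, so the inspector's maximin is 14; column maxima are 19 and 18, so the inspectee's minimax is 18. These differ, so the equilibrium is in mixed strategies.
Let the inspector play day 1 with probability p. The inspectee is indifferent when 19p + 11(1−p) = 14p + 18(1−p), giving p = 7/12.
Let the inspectee play day 1 with probability q. The inspector is indifferent when 19q + 14(1−q) = 11q + 18(1−q), giving q = 1/3.
The value is 19·(1/3) + (14)·(2/3) = 47/3.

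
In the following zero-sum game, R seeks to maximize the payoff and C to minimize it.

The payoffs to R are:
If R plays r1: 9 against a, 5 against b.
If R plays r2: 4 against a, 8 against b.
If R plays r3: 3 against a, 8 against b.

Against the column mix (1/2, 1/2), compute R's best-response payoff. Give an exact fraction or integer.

r1: (9)·(1/2) + (5)·(1/2) = 7.
r2: (4)·(1/2) + (8)·(1/2) = 6.
r3: (3)·(1/2) + (8)·(1/2) = 11/2.
The best pure response is r1 with expected payoff 7.

7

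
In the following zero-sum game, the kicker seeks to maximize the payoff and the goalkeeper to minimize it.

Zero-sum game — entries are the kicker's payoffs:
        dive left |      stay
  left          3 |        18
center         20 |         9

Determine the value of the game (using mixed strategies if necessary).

333/26

Row minima are 3 and 9, so the kicker's maximin is 9; column maxima are 20 and 18, so the goalkeeper's minimax is 18. These differ, so the equilibrium is in mixed strategies.
Let the kicker play left with probability p. The goalkeeper is indifferent when 3p + 20(1−p) = 18p + 9(1−p), giving p = 11/26.
Let the goalkeeper play dive left with probability q. The kicker is indifferent when 3q + 18(1−q) = 20q + 9(1−q), giving q = 9/26.
The value is 3·(9/26) + (18)·(17/26) = 333/26.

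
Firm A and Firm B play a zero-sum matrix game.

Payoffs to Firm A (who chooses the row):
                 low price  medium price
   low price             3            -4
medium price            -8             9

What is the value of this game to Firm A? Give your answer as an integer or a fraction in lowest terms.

Row minima are -4 and -8, so Firm A's maximin is -4; column maxima are 3 and 9, so Firm B's minimax is 3. These differ, so the equilibrium is in mixed strategies.
Let Firm A play low price with probability p. Firm B is indifferent when 3p − 8(1−p) = −4p + 9(1−p), giving p = 17/24.
Let Firm B play low price with probability q. Firm A is indifferent when 3q − 4(1−q) = −8q + 9(1−q), giving q = 13/24.
The value is 3·(13/24) + (-4)·(11/24) = -5/24.

-5/24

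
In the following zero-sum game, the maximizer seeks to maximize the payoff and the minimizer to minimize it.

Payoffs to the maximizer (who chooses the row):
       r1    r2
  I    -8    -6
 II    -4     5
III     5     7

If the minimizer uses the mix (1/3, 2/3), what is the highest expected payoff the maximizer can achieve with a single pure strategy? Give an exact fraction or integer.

19/3

I: (-8)·(1/3) + (-6)·(2/3) = -20/3.
II: (-4)·(1/3) + (5)·(2/3) = 2.
III: (5)·(1/3) + (7)·(2/3) = 19/3.
The best pure response is III with expected payoff 19/3.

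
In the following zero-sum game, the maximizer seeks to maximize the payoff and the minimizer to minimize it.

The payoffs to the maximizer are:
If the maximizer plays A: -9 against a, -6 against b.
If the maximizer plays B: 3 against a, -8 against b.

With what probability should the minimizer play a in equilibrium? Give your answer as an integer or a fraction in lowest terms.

Row minima are -9 and -8, so the maximizer's maximin is -8; column maxima are 3 and -6, so the minimizer's minimax is -6. These differ, so the equilibrium is in mixed strategies.
Let the minimizer play a with probability q. The maximizer is indifferent when −9q − 6(1−q) = 3q − 8(1−q), giving q = 1/7.

1/7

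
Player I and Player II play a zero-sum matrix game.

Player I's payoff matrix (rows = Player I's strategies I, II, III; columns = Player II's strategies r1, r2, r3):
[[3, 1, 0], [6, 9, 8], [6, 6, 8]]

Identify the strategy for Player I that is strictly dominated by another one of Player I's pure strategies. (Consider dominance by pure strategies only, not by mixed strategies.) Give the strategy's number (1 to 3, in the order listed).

Compare I with II: 6 > 3, 9 > 1, 8 > 0.
So II strictly dominates I for Player I; I is strictly dominated.

1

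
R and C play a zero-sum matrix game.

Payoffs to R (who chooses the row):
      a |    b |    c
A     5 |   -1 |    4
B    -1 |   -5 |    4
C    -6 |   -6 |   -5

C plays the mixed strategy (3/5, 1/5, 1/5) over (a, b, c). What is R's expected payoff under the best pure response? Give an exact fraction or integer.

A: (5)·(3/5) + (-1)·(1/5) + (4)·(1/5) = 18/5.
B: (-1)·(3/5) + (-5)·(1/5) + (4)·(1/5) = -4/5.
C: (-6)·(3/5) + (-6)·(1/5) + (-5)·(1/5) = -29/5.
The best pure response is A with expected payoff 18/5.

18/5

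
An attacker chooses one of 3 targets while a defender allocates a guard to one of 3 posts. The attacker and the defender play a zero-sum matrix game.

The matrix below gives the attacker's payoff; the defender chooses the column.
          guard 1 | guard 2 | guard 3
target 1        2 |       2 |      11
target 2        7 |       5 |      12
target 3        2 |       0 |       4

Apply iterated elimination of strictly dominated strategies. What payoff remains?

5

Column guard 3 is strictly dominated by guard 1 for the defender (2<11, 7<12, 2<4); eliminate guard 3.
Row target 3 is strictly dominated by row target 2 (7>2, 5>0); eliminate target 3.
Row target 1 is strictly dominated by row target 2 (7>2, 5>2); eliminate target 1.
Column guard 1 is strictly dominated by guard 2 for the defender (5<7); eliminate guard 1.
Only (target 2, guard 2) remains, with payoff 5.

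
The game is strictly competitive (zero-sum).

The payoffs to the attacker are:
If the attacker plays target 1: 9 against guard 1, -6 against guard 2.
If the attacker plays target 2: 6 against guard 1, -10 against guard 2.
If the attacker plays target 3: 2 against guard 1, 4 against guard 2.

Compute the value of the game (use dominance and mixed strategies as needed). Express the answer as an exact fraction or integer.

Row target 2 is strictly dominated by row target 1, so the attacker never plays it.
The remaining 2×2 game on (target 1, target 3) × (guard 1, guard 2) has no saddle point. Let the attacker play target 1 with probability p; indifference gives 9p + 2(1−p) = −6p + 4(1−p), so p = 2/17.
Similarly the defender's optimal q on guard 1 is 10/17, and the value is 9·(10/17) + (-6)·(7/17) = 48/17.

48/17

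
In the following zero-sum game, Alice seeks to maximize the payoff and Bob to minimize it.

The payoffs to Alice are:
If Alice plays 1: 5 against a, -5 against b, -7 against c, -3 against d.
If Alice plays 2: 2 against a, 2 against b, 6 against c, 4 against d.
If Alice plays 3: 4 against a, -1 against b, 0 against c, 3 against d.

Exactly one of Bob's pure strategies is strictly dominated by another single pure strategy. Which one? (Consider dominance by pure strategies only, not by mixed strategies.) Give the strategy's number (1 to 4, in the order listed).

4

Bob prefers columns that give Alice less. Compare d with b: -5 < -3, 2 < 4, -1 < 3.
So b strictly dominates d for Bob; d is strictly dominated.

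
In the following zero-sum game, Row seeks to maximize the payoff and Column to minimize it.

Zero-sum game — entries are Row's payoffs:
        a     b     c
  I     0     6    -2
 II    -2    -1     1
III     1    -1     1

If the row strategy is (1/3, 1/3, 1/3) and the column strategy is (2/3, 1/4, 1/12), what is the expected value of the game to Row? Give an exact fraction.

1/9

Against (2/3, 1/4, 1/12), each row's expected payoff is I: 4/3; II: -3/2; III: 1/2.
Taking the (1/3, 1/3, 1/3)-weighted average: (1/3)·(4/3) + (1/3)·(-3/2) + (1/3)·(1/2) = 1/9.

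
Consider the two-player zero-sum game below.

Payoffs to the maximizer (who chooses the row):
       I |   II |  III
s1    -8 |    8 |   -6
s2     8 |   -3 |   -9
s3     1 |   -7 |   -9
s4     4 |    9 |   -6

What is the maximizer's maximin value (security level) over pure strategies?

The worst-case payoff for each row is s1: -8, s2: -9, s3: -9, s4: -6.
The best of these is -6.

-6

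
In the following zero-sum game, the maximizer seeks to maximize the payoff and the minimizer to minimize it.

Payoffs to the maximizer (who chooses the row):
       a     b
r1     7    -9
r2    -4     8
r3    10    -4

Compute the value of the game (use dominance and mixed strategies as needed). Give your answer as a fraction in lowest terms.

Row r1 is strictly dominated by row r3, so the maximizer never plays it.
The remaining 2×2 game on (r2, r3) × (a, b) has no saddle point. Let the maximizer play r2 with probability p; indifference gives −4p + 10(1−p) = 8p − 4(1−p), so p = 7/13.
Similarly the minimizer's optimal q on a is 6/13, and the value is -4·(6/13) + (8)·(7/13) = 32/13.

32/13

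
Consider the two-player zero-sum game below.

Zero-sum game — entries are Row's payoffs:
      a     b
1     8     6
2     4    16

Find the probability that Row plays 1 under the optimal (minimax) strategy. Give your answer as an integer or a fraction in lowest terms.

6/7

Row minima are 6 and 4, so Row's maximin is 6; column maxima are 8 and 16, so Column's minimax is 8. These differ, so the equilibrium is in mixed strategies.
Let Row play 1 with probability p. Column is indifferent when 8p + 4(1−p) = 6p + 16(1−p), giving p = 6/7.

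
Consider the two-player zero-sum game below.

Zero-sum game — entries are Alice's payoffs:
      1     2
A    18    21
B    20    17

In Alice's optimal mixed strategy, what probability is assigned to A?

Row minima are 18 and 17, so Alice's maximin is 18; column maxima are 20 and 21, so Bob's minimax is 20. These differ, so the equilibrium is in mixed strategies.
Let Alice play A with probability p. Bob is indifferent when 18p + 20(1−p) = 21p + 17(1−p), giving p = 1/2.

1/2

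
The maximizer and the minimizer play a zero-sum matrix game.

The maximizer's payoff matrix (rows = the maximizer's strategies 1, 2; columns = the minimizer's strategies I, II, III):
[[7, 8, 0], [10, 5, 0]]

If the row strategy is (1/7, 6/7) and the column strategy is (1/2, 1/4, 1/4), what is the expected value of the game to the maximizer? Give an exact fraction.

Against (1/2, 1/4, 1/4), each row's expected payoff is 1: 11/2; 2: 25/4.
Taking the (1/7, 6/7)-weighted average: (1/7)·(11/2) + (6/7)·(25/4) = 43/7.

43/7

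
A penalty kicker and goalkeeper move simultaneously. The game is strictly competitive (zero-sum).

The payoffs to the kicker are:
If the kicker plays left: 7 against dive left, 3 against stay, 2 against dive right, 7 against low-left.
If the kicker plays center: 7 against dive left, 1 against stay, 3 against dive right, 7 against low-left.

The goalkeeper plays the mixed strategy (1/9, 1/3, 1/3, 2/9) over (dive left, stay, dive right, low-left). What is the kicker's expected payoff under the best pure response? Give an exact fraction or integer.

left: (7)·(1/9) + (3)·(1/3) + (2)·(1/3) + (7)·(2/9) = 4.
center: (7)·(1/9) + (1)·(1/3) + (3)·(1/3) + (7)·(2/9) = 11/3.
The best pure response is left with expected payoff 4.

4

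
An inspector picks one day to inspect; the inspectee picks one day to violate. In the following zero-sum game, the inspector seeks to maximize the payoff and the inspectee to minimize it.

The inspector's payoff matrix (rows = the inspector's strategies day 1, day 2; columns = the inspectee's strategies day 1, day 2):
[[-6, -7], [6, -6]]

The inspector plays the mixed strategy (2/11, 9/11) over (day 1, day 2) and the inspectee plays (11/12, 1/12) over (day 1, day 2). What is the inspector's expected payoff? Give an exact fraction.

Against (11/12, 1/12), each row's expected payoff is day 1: -73/12; day 2: 5.
Taking the (2/11, 9/11)-weighted average: (2/11)·(-73/12) + (9/11)·(5) = 197/66.

197/66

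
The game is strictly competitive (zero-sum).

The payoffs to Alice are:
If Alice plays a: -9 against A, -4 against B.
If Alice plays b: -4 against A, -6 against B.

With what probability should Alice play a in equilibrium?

2/7

Row minima are -9 and -6, so Alice's maximin is -6; column maxima are -4 and -4, so Bob's minimax is -4. These differ, so the equilibrium is in mixed strategies.
Let Alice play a with probability p. Bob is indifferent when −9p − 4(1−p) = −4p − 6(1−p), giving p = 2/7.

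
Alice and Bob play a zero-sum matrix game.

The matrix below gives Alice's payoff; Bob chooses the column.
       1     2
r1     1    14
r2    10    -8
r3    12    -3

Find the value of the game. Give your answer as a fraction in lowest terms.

Row r2 is strictly dominated by row r3, so Alice never plays it.
The remaining 2×2 game on (r1, r3) × (1, 2) has no saddle point. Let Alice play r1 with probability p; indifference gives p + 12(1−p) = 14p − 3(1−p), so p = 15/28.
Similarly Bob's optimal q on 1 is 17/28, and the value is 1·(17/28) + (14)·(11/28) = 171/28.

171/28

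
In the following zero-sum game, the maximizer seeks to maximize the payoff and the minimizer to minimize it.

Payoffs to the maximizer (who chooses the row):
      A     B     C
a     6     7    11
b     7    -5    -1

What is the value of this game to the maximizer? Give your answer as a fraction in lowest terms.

79/13

Column C is strictly dominated by B for the minimizer (it gives the maximizer more in every row).
The remaining 2×2 game on (a, b) × (A, B) has no saddle point. Let the maximizer play a with probability p; indifference gives 6p + 7(1−p) = 7p − 5(1−p), so p = 12/13.
Similarly the minimizer's optimal q on A is 12/13, and the value is 6·(12/13) + (7)·(1/13) = 79/13.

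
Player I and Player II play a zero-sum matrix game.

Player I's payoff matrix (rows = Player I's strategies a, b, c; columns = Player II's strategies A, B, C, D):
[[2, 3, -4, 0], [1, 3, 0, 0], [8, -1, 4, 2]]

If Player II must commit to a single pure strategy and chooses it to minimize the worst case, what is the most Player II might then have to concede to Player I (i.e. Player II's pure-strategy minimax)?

The worst case (largest entry) in each column is A: 8, B: 3, C: 4, D: 2.
The best (smallest) of these is 2.

2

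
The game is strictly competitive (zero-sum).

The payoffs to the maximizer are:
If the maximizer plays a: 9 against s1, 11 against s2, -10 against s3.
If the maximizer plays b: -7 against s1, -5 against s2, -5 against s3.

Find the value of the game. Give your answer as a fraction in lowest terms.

Column s2 is strictly dominated by s1 for the minimizer (it gives the maximizer more in every row).
The remaining 2×2 game on (a, b) × (s1, s3) has no saddle point. Let the maximizer play a with probability p; indifference gives 9p − 7(1−p) = −10p − 5(1−p), so p = 2/21.
Similarly the minimizer's optimal q on s1 is 5/21, and the value is 9·(5/21) + (-10)·(16/21) = -115/21.

-115/21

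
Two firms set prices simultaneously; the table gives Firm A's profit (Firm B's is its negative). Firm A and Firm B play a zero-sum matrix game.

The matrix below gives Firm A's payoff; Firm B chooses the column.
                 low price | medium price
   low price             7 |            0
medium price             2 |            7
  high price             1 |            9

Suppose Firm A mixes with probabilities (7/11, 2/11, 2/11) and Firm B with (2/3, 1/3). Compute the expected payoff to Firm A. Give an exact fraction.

Against (2/3, 1/3), each row's expected payoff is low price: 14/3; medium price: 11/3; high price: 11/3.
Taking the (7/11, 2/11, 2/11)-weighted average: (7/11)·(14/3) + (2/11)·(11/3) + (2/11)·(11/3) = 142/33.

142/33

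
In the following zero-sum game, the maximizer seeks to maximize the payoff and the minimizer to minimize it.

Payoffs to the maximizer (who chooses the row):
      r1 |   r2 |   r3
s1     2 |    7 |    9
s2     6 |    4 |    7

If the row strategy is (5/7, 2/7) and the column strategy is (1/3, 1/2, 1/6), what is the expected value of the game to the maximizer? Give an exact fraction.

Against (1/3, 1/2, 1/6), each row's expected payoff is s1: 17/3; s2: 31/6.
Taking the (5/7, 2/7)-weighted average: (5/7)·(17/3) + (2/7)·(31/6) = 116/21.

116/21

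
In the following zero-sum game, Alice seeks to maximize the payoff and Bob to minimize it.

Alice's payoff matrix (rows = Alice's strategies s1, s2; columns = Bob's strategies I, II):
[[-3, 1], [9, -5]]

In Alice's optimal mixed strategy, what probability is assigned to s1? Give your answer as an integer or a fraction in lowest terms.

Row minima are -3 and -5, so Alice's maximin is -3; column maxima are 9 and 1, so Bob's minimax is 1. These differ, so the equilibrium is in mixed strategies.
Let Alice play s1 with probability p. Bob is indifferent when −3p + 9(1−p) = p − 5(1−p), giving p = 7/9.

7/9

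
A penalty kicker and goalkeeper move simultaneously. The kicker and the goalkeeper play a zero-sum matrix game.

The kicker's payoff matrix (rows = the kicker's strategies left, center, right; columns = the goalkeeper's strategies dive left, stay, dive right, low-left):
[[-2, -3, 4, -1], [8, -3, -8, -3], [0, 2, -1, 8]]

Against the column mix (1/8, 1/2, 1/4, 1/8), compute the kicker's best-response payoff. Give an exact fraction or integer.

left: (-2)·(1/8) + (-3)·(1/2) + (4)·(1/4) + (-1)·(1/8) = -7/8.
center: (8)·(1/8) + (-3)·(1/2) + (-8)·(1/4) + (-3)·(1/8) = -23/8.
right: (0)·(1/8) + (2)·(1/2) + (-1)·(1/4) + (8)·(1/8) = 7/4.
The best pure response is right with expected payoff 7/4.

7/4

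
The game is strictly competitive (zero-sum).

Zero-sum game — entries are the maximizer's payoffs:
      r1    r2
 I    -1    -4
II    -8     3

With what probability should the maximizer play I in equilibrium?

Row minima are -4 and -8, so the maximizer's maximin is -4; column maxima are -1 and 3, so the minimizer's minimax is -1. These differ, so the equilibrium is in mixed strategies.
Let the maximizer play I with probability p. The minimizer is indifferent when −p − 8(1−p) = −4p + 3(1−p), giving p = 11/14.

11/14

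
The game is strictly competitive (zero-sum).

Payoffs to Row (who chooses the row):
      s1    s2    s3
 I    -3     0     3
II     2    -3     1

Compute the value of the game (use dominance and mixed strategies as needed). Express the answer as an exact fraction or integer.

Column s3 is strictly dominated by s2 for Column (it gives Row more in every row).
The remaining 2×2 game on (I, II) × (s1, s2) has no saddle point. Let Row play I with probability p; indifference gives −3p + 2(1−p) = −3(1−p), so p = 5/8.
Similarly Column's optimal q on s1 is 3/8, and the value is -3·(3/8) + (0)·(5/8) = -9/8.

-9/8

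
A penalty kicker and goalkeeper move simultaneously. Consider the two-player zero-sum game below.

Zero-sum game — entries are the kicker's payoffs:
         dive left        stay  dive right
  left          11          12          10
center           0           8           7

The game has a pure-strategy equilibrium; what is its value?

Row minima: 10, 0 → the kicker's maximin is 10.
Column maxima: 11, 12, 10 → the goalkeeper's minimax is 10.
They coincide at (left, dive right), so the value is 10.

10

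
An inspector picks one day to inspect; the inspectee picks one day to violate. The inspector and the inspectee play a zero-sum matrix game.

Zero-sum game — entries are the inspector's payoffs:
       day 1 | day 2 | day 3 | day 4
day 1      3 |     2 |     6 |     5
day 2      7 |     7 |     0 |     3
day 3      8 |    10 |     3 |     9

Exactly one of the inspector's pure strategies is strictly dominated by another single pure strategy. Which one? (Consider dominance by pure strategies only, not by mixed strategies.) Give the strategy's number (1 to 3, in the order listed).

Compare day 2 with day 3: 8 > 7, 10 > 7, 3 > 0, 9 > 3.
So day 3 strictly dominates day 2 for the inspector; day 2 is strictly dominated.

2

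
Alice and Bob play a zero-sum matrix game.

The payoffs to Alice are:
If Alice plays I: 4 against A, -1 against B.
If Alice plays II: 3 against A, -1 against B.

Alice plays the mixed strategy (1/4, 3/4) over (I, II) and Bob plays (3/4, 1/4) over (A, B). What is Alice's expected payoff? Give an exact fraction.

Against (3/4, 1/4), each row's expected payoff is I: 11/4; II: 2.
Taking the (1/4, 3/4)-weighted average: (1/4)·(11/4) + (3/4)·(2) = 35/16.

35/16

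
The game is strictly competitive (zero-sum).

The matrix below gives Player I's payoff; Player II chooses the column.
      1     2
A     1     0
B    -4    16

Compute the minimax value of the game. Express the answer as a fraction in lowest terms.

Row minima are 0 and -4, so Player I's maximin is 0; column maxima are 1 and 16, so Player II's minimax is 1. These differ, so the equilibrium is in mixed strategies.
Let Player I play A with probability p. Player II is indifferent when p − 4(1−p) = 16(1−p), giving p = 20/21.
Let Player II play 1 with probability q. Player I is indifferent when q = −4q + 16(1−q), giving q = 16/21.
The value is 1·(16/21) + (0)·(5/21) = 16/21.

16/21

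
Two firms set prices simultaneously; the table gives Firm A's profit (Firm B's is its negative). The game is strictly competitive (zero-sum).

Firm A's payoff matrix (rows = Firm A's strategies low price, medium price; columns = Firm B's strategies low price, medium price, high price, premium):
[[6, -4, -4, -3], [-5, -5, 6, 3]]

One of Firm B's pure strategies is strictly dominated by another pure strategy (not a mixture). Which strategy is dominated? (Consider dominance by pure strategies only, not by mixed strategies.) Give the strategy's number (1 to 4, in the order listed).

Firm B prefers columns that give Firm A less. Compare premium with medium price: -4 < -3, -5 < 3.
So medium price strictly dominates premium for Firm B; premium is strictly dominated.

4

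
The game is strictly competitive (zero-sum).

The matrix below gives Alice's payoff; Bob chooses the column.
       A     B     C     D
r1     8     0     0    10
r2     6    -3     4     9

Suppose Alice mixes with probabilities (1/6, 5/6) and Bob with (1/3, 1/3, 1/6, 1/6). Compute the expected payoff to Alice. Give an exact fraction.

Against (1/3, 1/3, 1/6, 1/6), each row's expected payoff is r1: 13/3; r2: 19/6.
Taking the (1/6, 5/6)-weighted average: (1/6)·(13/3) + (5/6)·(19/6) = 121/36.

121/36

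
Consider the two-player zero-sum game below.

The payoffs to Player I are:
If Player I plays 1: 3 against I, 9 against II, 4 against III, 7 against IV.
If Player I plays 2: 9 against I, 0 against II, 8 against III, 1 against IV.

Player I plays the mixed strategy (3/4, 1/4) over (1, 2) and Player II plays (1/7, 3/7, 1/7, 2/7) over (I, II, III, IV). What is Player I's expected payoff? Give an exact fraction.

163/28

Against (1/7, 3/7, 1/7, 2/7), each row's expected payoff is 1: 48/7; 2: 19/7.
Taking the (3/4, 1/4)-weighted average: (3/4)·(48/7) + (1/4)·(19/7) = 163/28.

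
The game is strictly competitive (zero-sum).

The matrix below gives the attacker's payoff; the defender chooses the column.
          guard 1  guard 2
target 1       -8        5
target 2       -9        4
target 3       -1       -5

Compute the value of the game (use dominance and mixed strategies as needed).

-45/17

Row target 2 is strictly dominated by row target 1, so the attacker never plays it.
The remaining 2×2 game on (target 1, target 3) × (guard 1, guard 2) has no saddle point. Let the attacker play target 1 with probability p; indifference gives −8p − (1−p) = 5p − 5(1−p), so p = 4/17.
Similarly the defender's optimal q on guard 1 is 10/17, and the value is -8·(10/17) + (5)·(7/17) = -45/17.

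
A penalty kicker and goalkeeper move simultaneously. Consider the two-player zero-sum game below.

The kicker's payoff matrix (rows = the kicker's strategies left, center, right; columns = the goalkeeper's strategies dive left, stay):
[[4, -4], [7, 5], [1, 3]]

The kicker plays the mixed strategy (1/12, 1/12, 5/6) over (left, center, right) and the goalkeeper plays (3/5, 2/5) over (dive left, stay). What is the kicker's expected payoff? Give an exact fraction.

Against (3/5, 2/5), each row's expected payoff is left: 4/5; center: 31/5; right: 9/5.
Taking the (1/12, 1/12, 5/6)-weighted average: (1/12)·(4/5) + (1/12)·(31/5) + (5/6)·(9/5) = 25/12.

25/12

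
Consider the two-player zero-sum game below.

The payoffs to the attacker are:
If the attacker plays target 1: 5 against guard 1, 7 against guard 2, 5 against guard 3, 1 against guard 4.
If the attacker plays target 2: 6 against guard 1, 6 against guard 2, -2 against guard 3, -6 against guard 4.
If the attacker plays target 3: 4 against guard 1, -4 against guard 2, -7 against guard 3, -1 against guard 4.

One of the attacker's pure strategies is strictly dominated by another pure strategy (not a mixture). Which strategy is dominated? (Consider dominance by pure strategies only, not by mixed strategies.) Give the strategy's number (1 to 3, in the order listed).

3

Compare target 3 with target 1: 5 > 4, 7 > -4, 5 > -7, 1 > -1.
So target 1 strictly dominates target 3 for the attacker; target 3 is strictly dominated.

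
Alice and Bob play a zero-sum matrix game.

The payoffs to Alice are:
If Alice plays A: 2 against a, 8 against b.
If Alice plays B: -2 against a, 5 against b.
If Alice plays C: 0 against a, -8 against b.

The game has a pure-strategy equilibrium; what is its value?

Row minima: 2, -2, -8 → Alice's maximin is 2.
Column maxima: 2, 8 → Bob's minimax is 2.
They coincide at (A, a), so the value is 2.

2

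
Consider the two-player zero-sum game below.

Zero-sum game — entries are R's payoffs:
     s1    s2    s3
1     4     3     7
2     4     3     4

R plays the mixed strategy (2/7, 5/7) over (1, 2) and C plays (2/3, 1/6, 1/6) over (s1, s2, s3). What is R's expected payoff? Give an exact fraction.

Against (2/3, 1/6, 1/6), each row's expected payoff is 1: 13/3; 2: 23/6.
Taking the (2/7, 5/7)-weighted average: (2/7)·(13/3) + (5/7)·(23/6) = 167/42.

167/42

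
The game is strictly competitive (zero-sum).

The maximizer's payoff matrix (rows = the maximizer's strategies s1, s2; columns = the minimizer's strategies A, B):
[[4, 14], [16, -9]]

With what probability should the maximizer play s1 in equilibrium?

5/7

Row minima are 4 and -9, so the maximizer's maximin is 4; column maxima are 16 and 14, so the minimizer's minimax is 14. These differ, so the equilibrium is in mixed strategies.
Let the maximizer play s1 with probability p. The minimizer is indifferent when 4p + 16(1−p) = 14p − 9(1−p), giving p = 5/7.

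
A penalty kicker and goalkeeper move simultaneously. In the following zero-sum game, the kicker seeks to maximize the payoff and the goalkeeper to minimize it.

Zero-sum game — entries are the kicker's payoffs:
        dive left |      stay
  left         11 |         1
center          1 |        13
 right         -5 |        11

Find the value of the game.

71/11

Row right is strictly dominated by row center, so the kicker never plays it.
The remaining 2×2 game on (left, center) × (dive left, stay) has no saddle point. Let the kicker play left with probability p; indifference gives 11p + (1−p) = p + 13(1−p), so p = 6/11.
Similarly the goalkeeper's optimal q on dive left is 6/11, and the value is 11·(6/11) + (1)·(5/11) = 71/11.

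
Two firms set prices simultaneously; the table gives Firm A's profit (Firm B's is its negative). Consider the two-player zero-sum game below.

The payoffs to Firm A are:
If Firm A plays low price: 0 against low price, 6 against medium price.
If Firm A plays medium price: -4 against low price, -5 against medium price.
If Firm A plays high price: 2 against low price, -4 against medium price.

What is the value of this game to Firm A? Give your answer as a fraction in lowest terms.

1

Row medium price is strictly dominated by row high price, so Firm A never plays it.
The remaining 2×2 game on (low price, high price) × (low price, medium price) has no saddle point. Let Firm A play low price with probability p; indifference gives 2(1−p) = 6p − 4(1−p), so p = 1/2.
Similarly Firm B's optimal q on low price is 5/6, and the value is 0·(5/6) + (6)·(1/6) = 1.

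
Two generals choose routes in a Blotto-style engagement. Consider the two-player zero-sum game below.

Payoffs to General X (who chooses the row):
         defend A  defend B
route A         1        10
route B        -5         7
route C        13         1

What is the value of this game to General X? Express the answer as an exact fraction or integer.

43/7

Row route B is strictly dominated by row route A, so General X never plays it.
The remaining 2×2 game on (route A, route C) × (defend A, defend B) has no saddle point. Let General X play route A with probability p; indifference gives p + 13(1−p) = 10p + (1−p), so p = 4/7.
Similarly General Y's optimal q on defend A is 3/7, and the value is 1·(3/7) + (10)·(4/7) = 43/7.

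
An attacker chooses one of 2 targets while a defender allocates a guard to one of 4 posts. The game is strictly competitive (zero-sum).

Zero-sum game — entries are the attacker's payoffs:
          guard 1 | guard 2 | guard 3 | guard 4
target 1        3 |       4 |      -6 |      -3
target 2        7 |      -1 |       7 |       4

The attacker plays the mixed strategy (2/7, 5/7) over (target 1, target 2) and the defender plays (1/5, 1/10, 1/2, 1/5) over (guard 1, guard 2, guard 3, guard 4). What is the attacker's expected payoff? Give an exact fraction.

Against (1/5, 1/10, 1/2, 1/5), each row's expected payoff is target 1: -13/5; target 2: 28/5.
Taking the (2/7, 5/7)-weighted average: (2/7)·(-13/5) + (5/7)·(28/5) = 114/35.

114/35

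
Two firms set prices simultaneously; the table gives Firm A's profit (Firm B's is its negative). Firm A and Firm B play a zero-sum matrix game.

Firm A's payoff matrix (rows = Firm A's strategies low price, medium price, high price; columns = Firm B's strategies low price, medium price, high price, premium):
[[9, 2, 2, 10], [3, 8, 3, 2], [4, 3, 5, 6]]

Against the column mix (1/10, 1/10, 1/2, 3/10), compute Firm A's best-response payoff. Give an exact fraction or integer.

51/10

low price: (9)·(1/10) + (2)·(1/10) + (2)·(1/2) + (10)·(3/10) = 51/10.
medium price: (3)·(1/10) + (8)·(1/10) + (3)·(1/2) + (2)·(3/10) = 16/5.
high price: (4)·(1/10) + (3)·(1/10) + (5)·(1/2) + (6)·(3/10) = 5.
The best pure response is low price with expected payoff 51/10.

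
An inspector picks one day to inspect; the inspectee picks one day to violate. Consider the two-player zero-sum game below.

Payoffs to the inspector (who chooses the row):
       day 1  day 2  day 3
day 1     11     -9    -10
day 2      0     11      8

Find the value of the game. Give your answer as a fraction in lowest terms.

Column day 2 is strictly dominated by day 3 for the inspectee (it gives the inspector more in every row).
The remaining 2×2 game on (day 1, day 2) × (day 1, day 3) has no saddle point. Let the inspector play day 1 with probability p; indifference gives 11p = −10p + 8(1−p), so p = 8/29.
Similarly the inspectee's optimal q on day 1 is 18/29, and the value is 11·(18/29) + (-10)·(11/29) = 88/29.

88/29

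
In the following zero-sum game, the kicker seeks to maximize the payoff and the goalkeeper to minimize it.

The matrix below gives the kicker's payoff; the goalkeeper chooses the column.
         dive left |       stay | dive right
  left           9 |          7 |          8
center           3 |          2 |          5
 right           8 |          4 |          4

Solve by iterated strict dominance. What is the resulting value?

Row center is strictly dominated by row left (9>3, 7>2, 8>5); eliminate center.
Row right is strictly dominated by row left (9>8, 7>4, 8>4); eliminate right.
Column dive right is strictly dominated by stay for the goalkeeper (7<8); eliminate dive right.
Column dive left is strictly dominated by stay for the goalkeeper (7<9); eliminate dive left.
Only (left, stay) remains, with payoff 7.

7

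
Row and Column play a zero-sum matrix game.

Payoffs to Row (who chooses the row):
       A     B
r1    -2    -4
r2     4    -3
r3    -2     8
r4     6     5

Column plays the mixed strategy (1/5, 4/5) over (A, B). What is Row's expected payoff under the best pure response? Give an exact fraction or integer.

r1: (-2)·(1/5) + (-4)·(4/5) = -18/5.
r2: (4)·(1/5) + (-3)·(4/5) = -8/5.
r3: (-2)·(1/5) + (8)·(4/5) = 6.
r4: (6)·(1/5) + (5)·(4/5) = 26/5.
The best pure response is r3 with expected payoff 6.

6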